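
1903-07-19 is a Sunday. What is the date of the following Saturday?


Current: Sunday
Target: Saturday
Days ahead: 6

Next Saturday: 1903-07-25


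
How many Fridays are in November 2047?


November 2047 has 30 days
Anchor: Jan 1, 2047. With p = 2047 - 1 = 2046: (p + p//4 - p//100 + p//400) mod 7 = (2046 + 511 - 20 + 5) mod 7 = 2542 mod 7 = 1 -> Tuesday (Mon=0 ... Sun=6)
Days before November (Jan-Oct): 304; November 1 index = (1 + 304) mod 7 = 4 -> Friday
First Friday is November 1
Fridays: 1, 8, 15, 22, 29

5 Fridays


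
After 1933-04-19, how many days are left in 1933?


Day of year: 109 of 365
Remaining = 365 - 109

256 days


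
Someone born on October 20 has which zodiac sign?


Date: October 20
Conventional tropical zodiac dates: Libra from September 23 onward; Scorpio starts October 23
October 20 falls within the Libra range

Libra


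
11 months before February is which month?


February is month 2
2 - 11 = -9; wrap: -9 + 12 = 3

March


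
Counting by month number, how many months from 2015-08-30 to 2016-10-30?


From August 2015 to October 2016
1 year * 12 = 12 months, plus 2 months = 14

14 months


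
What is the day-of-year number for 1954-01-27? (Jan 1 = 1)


Date: January 27, 1954
No months before January
Plus 27 days in January

Day of year: 27


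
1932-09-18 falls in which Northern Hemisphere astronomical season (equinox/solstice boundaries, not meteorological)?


Date: September 18
Astronomical Summer (approx.; exact equinox/solstice day varies by year): June 21 to September 21
September 18 falls within the Summer window

Summer


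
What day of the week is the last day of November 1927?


November 1927 has 30 days
Anchor: Jan 1, 1927. With p = 1927 - 1 = 1926: (p + p//4 - p//100 + p//400) mod 7 = (1926 + 481 - 19 + 4) mod 7 = 2392 mod 7 = 5 -> Saturday (Mon=0 ... Sun=6)
Days before November (Jan-Oct): 304; November 1 index = (5 + 304) mod 7 = 1 -> Tuesday
Last day offset: 30 - 1 = 29 days
Weekday index = (1 + 29) mod 7 = 2

Wednesday, November 30


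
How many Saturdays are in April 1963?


April 1963 has 30 days
Anchor: Jan 1, 1963. With p = 1963 - 1 = 1962: (p + p//4 - p//100 + p//400) mod 7 = (1962 + 490 - 19 + 4) mod 7 = 2437 mod 7 = 1 -> Tuesday (Mon=0 ... Sun=6)
Days before April (Jan-Mar): 90; April 1 index = (1 + 90) mod 7 = 0 -> Monday
First Saturday is April 6
Saturdays: 6, 13, 20, 27

4 Saturdays


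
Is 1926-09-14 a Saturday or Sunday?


Anchor: Jan 1, 1926. With p = 1926 - 1 = 1925: (p + p//4 - p//100 + p//400) mod 7 = (1925 + 481 - 19 + 4) mod 7 = 2391 mod 7 = 4 -> Friday (Mon=0 ... Sun=6)
Day of year: 257; offset = 256
Weekday index = (4 + 256) mod 7 = 1 -> Tuesday
Weekend days: Saturday, Sunday

No


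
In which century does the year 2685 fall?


Century = (year - 1) // 100 + 1
= (2685 - 1) // 100 + 1
= 2684 // 100 + 1
= 26 + 1

27th century


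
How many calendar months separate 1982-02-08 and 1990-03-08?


From February 1982 to March 1990
8 years * 12 = 96 months, plus 1 month = 97

97 months


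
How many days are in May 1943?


May 1943

31 days


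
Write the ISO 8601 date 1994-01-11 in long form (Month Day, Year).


ISO 1994-01-11 parses as year=1994, month=01, day=11
Month 1 -> January

January 11, 1994


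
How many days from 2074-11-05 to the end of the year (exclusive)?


Day of year: 309 of 365
Remaining = 365 - 309

56 days


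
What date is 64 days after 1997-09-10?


Start: 1997-09-10, add 64 days
September 1997 has 30 days: 30 - 10 = 20 days to September 30 -> 44 left
October 1997 has 31 days -> 13 left
November 1997: 13 <= 30 -> lands on November 13

Result: 1997-11-13


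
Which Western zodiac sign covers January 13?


Date: January 13
Conventional tropical zodiac dates: Capricorn from December 22 onward; Aquarius starts January 20
January 13 falls within the Capricorn range

Capricorn


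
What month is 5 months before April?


April is month 4
4 - 5 = -1; wrap: -1 + 12 = 11

November


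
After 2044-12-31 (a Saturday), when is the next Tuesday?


Current: Saturday
Target: Tuesday
Days ahead: 3

Next Tuesday: 2045-01-03


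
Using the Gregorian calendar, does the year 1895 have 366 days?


Gregorian leap year rule: divisible by 4, but not by 100, unless also by 400.
1895 is not divisible by 4 -> not a leap year

No


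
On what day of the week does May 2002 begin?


Target: May 1, 2002
Anchor: Jan 1, 2002. With p = 2002 - 1 = 2001: (p + p//4 - p//100 + p//400) mod 7 = (2001 + 500 - 20 + 5) mod 7 = 2486 mod 7 = 1 -> Tuesday (Mon=0 ... Sun=6)
Days before May (Jan-Apr): 120 days
Weekday index = (1 + 120) mod 7 = 2

Wednesday


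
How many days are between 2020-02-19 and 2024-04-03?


From 2020-02-19 to 2024-04-03
2020-02-19: days before February = 31; day of year = 31 + 19 = 50
2024-04-03: days before April = 31 + 29 + 31 = 91 (2024 is a leap year); day of year = 91 + 3 = 94
Rest of 2020: 366 - 50 = 316
Full years 2021 (365), 2022 (365), 2023 (365): 1095
Total = 316 + 1095 + 94 = 1505

1505 days


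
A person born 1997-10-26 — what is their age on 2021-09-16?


Birth: 1997-10-26
Reference: 2021-09-16
Year difference: 2021 - 1997 = 24
Birthday not yet reached in 2021, subtract 1

23 years old


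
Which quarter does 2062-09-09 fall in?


Month: September (month 9)
Q1: Jan-Mar, Q2: Apr-Jun, Q3: Jul-Sep, Q4: Oct-Dec

Q3


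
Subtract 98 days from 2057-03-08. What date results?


Start: 2057-03-08, subtract 98 days
Back 8 days from March 8 reaches February 28, 2057 -> 90 left
February 2057 has 28 days -> back to January 31, 2057 -> 62 left
January 2057 has 31 days -> back to December 31, 2056 -> 31 left
December 2056 has 31 days -> back to November 30, 2056 -> 0 left
November 2056: 30 - 0 = 30 -> lands on November 30

Result: 2056-11-30


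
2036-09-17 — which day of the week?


Date: September 17, 2036
Anchor: Jan 1, 2036. With p = 2036 - 1 = 2035: (p + p//4 - p//100 + p//400) mod 7 = (2035 + 508 - 20 + 5) mod 7 = 2528 mod 7 = 1 -> Tuesday (Mon=0 ... Sun=6)
Days before September (Jan-Aug): 244; offset = 244 + 17 - 1 = 260
Weekday index = (1 + 260) mod 7 = 2

Day of the week: Wednesday


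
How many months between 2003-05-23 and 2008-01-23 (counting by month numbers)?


From May 2003 to January 2008
5 years * 12 = 60 months, minus 4 months = 56

56 months


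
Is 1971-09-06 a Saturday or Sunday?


Anchor: Jan 1, 1971. With p = 1971 - 1 = 1970: (p + p//4 - p//100 + p//400) mod 7 = (1970 + 492 - 19 + 4) mod 7 = 2447 mod 7 = 4 -> Friday (Mon=0 ... Sun=6)
Day of year: 249; offset = 248
Weekday index = (4 + 248) mod 7 = 0 -> Monday
Weekend days: Saturday, Sunday

No


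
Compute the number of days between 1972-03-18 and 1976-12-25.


From 1972-03-18 to 1976-12-25
1972-03-18: days before March = 31 + 29 = 60 (1972 is a leap year); day of year = 60 + 18 = 78
1976-12-25: days before December = 31 + 29 + 31 + 30 + 31 + 30 + 31 + 31 + 30 + 31 + 30 = 335 (1976 is a leap year); day of year = 335 + 25 = 360
Rest of 1972: 366 - 78 = 288
Full years 1973 (365), 1974 (365), 1975 (365): 1095
Total = 288 + 1095 + 360 = 1743

1743 days


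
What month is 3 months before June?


June is month 6
6 - 3 = 3

March


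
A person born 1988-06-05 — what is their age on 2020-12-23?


Birth: 1988-06-05
Reference: 2020-12-23
Year difference: 2020 - 1988 = 32

32 years old


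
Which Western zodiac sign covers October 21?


Date: October 21
Conventional tropical zodiac dates: Libra from September 23 onward; Scorpio starts October 23
October 21 falls within the Libra range

Libra


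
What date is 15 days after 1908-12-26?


Start: 1908-12-26, add 15 days
December 1908 has 31 days: 31 - 26 = 5 days to December 31 -> 10 left
January 1909: 10 <= 31 -> lands on January 10

Result: 1909-01-10


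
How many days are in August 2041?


August 2041

31 days


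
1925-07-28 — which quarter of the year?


Month: July (month 7)
Q1: Jan-Mar, Q2: Apr-Jun, Q3: Jul-Sep, Q4: Oct-Dec

Q3


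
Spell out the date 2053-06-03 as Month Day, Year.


ISO 2053-06-03 parses as year=2053, month=06, day=03
Month 6 -> June

June 3, 2053


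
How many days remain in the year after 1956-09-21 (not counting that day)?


Day of year: 265 of 366
Remaining = 366 - 265

101 days


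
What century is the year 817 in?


Century = (year - 1) // 100 + 1
= (817 - 1) // 100 + 1
= 816 // 100 + 1
= 8 + 1

9th century


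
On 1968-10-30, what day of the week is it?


Date: October 30, 1968
Anchor: Jan 1, 1968. With p = 1968 - 1 = 1967: (p + p//4 - p//100 + p//400) mod 7 = (1967 + 491 - 19 + 4) mod 7 = 2443 mod 7 = 0 -> Monday (Mon=0 ... Sun=6)
Days before October (Jan-Sep): 274; offset = 274 + 30 - 1 = 303
Weekday index = (0 + 303) mod 7 = 2

Day of the week: Wednesday


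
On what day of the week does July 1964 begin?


Target: July 1, 1964
Anchor: Jan 1, 1964. With p = 1964 - 1 = 1963: (p + p//4 - p//100 + p//400) mod 7 = (1963 + 490 - 19 + 4) mod 7 = 2438 mod 7 = 2 -> Wednesday (Mon=0 ... Sun=6)
Days before July (Jan-Jun): 182 days
Weekday index = (2 + 182) mod 7 = 2

Wednesday


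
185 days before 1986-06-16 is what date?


Start: 1986-06-16, subtract 185 days
Back 16 days from June 16 reaches May 31, 1986 -> 169 left
May 1986 has 31 days -> back to April 30, 1986 -> 138 left
April 1986 has 30 days -> back to March 31, 1986 -> 108 left
March 1986 has 31 days -> back to February 28, 1986 -> 77 left
February 1986 has 28 days -> back to January 31, 1986 -> 49 left
January 1986 has 31 days -> back to December 31, 1985 -> 18 left
December 1985: 31 - 18 = 13 -> lands on December 13

Result: 1985-12-13


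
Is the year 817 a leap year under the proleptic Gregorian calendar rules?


Gregorian leap year rule: divisible by 4, but not by 100, unless also by 400.
817 is not divisible by 4 -> not a leap year

No


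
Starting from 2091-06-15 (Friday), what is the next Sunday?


Current: Friday
Target: Sunday
Days ahead: 2

Next Sunday: 2091-06-17


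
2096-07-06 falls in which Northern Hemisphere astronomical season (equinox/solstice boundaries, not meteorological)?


Date: July 6
Astronomical Summer (approx.; exact equinox/solstice day varies by year): June 21 to September 21
July 6 falls within the Summer window

Summer


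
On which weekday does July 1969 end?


July 1969 has 31 days
Anchor: Jan 1, 1969. With p = 1969 - 1 = 1968: (p + p//4 - p//100 + p//400) mod 7 = (1968 + 492 - 19 + 4) mod 7 = 2445 mod 7 = 2 -> Wednesday (Mon=0 ... Sun=6)
Days before July (Jan-Jun): 181; July 1 index = (2 + 181) mod 7 = 1 -> Tuesday
Last day offset: 31 - 1 = 30 days
Weekday index = (1 + 30) mod 7 = 3

Thursday, July 31


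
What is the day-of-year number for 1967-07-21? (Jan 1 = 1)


Date: July 21, 1967
Days in months 1 through 6: 181
Plus 21 days in July

Day of year: 202


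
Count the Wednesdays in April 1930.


April 1930 has 30 days
Anchor: Jan 1, 1930. With p = 1930 - 1 = 1929: (p + p//4 - p//100 + p//400) mod 7 = (1929 + 482 - 19 + 4) mod 7 = 2396 mod 7 = 2 -> Wednesday (Mon=0 ... Sun=6)
Days before April (Jan-Mar): 90; April 1 index = (2 + 90) mod 7 = 1 -> Tuesday
First Wednesday is April 2
Wednesdays: 2, 9, 16, 23, 30

5 Wednesdays


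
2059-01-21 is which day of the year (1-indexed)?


Date: January 21, 2059
No months before January
Plus 21 days in January

Day of year: 21


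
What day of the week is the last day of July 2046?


July 2046 has 31 days
Anchor: Jan 1, 2046. With p = 2046 - 1 = 2045: (p + p//4 - p//100 + p//400) mod 7 = (2045 + 511 - 20 + 5) mod 7 = 2541 mod 7 = 0 -> Monday (Mon=0 ... Sun=6)
Days before July (Jan-Jun): 181; July 1 index = (0 + 181) mod 7 = 6 -> Sunday
Last day offset: 31 - 1 = 30 days
Weekday index = (6 + 30) mod 7 = 1

Tuesday, July 31


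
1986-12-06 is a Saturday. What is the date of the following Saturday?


Current: Saturday
Target: Saturday
Days ahead: 7

Next Saturday: 1986-12-13


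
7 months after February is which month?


February is month 2
2 + 7 = 9

September


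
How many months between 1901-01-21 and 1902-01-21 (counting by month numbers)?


From January 1901 to January 1902
1 year * 12 = 12 months = 12

12 months


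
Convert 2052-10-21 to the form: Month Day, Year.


ISO 2052-10-21 parses as year=2052, month=10, day=21
Month 10 -> October

October 21, 2052


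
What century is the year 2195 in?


Century = (year - 1) // 100 + 1
= (2195 - 1) // 100 + 1
= 2194 // 100 + 1
= 21 + 1

22nd century


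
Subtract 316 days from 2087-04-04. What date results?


Start: 2087-04-04, subtract 316 days
Back 4 days from April 4 reaches March 31, 2087 -> 312 left
March 2087 has 31 days -> back to February 28, 2087 -> 281 left
February 2087 has 28 days -> back to January 31, 2087 -> 253 left
January 2087 has 31 days -> back to December 31, 2086 -> 222 left
December 2086 has 31 days -> back to November 30, 2086 -> 191 left
November 2086 has 30 days -> back to October 31, 2086 -> 161 left
October 2086 has 31 days -> back to September 30, 2086 -> 130 left
September 2086 has 30 days -> back to August 31, 2086 -> 100 left
August 2086 has 31 days -> back to July 31, 2086 -> 69 left
July 2086 has 31 days -> back to June 30, 2086 -> 38 left
June 2086 has 30 days -> back to May 31, 2086 -> 8 left
May 2086: 31 - 8 = 23 -> lands on May 23

Result: 2086-05-23


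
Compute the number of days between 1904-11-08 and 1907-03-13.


From 1904-11-08 to 1907-03-13
1904-11-08: days before November = 31 + 29 + 31 + 30 + 31 + 30 + 31 + 31 + 30 + 31 = 305 (1904 is a leap year); day of year = 305 + 8 = 313
1907-03-13: days before March = 31 + 28 = 59 (1907 is not a leap year); day of year = 59 + 13 = 72
Rest of 1904: 366 - 313 = 53
Full years 1905 (365), 1906 (365): 730
Total = 53 + 730 + 72 = 855

855 days


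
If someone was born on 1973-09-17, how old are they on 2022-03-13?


Birth: 1973-09-17
Reference: 2022-03-13
Year difference: 2022 - 1973 = 49
Birthday not yet reached in 2022, subtract 1

48 years old


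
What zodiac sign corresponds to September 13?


Date: September 13
Conventional tropical zodiac dates: Virgo from August 23 onward; Libra starts September 23
September 13 falls within the Virgo range

Virgo


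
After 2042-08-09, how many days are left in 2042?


Day of year: 221 of 365
Remaining = 365 - 221

144 days


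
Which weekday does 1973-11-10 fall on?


Date: November 10, 1973
Anchor: Jan 1, 1973. With p = 1973 - 1 = 1972: (p + p//4 - p//100 + p//400) mod 7 = (1972 + 493 - 19 + 4) mod 7 = 2450 mod 7 = 0 -> Monday (Mon=0 ... Sun=6)
Days before November (Jan-Oct): 304; offset = 304 + 10 - 1 = 313
Weekday index = (0 + 313) mod 7 = 5

Day of the week: Saturday


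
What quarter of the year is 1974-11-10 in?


Month: November (month 11)
Q1: Jan-Mar, Q2: Apr-Jun, Q3: Jul-Sep, Q4: Oct-Dec

Q4


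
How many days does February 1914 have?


February 1914 (leap year: no)

28 days


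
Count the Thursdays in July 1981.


July 1981 has 31 days
Anchor: Jan 1, 1981. With p = 1981 - 1 = 1980: (p + p//4 - p//100 + p//400) mod 7 = (1980 + 495 - 19 + 4) mod 7 = 2460 mod 7 = 3 -> Thursday (Mon=0 ... Sun=6)
Days before July (Jan-Jun): 181; July 1 index = (3 + 181) mod 7 = 2 -> Wednesday
First Thursday is July 2
Thursdays: 2, 9, 16, 23, 30

5 Thursdays


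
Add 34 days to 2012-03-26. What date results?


Start: 2012-03-26, add 34 days
March 2012 has 31 days: 31 - 26 = 5 days to March 31 -> 29 left
April 2012: 29 <= 30 -> lands on April 29

Result: 2012-04-29


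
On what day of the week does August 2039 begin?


Target: August 1, 2039
Anchor: Jan 1, 2039. With p = 2039 - 1 = 2038: (p + p//4 - p//100 + p//400) mod 7 = (2038 + 509 - 20 + 5) mod 7 = 2532 mod 7 = 5 -> Saturday (Mon=0 ... Sun=6)
Days before August (Jan-Jul): 212 days
Weekday index = (5 + 212) mod 7 = 0

Monday


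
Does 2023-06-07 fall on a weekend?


Anchor: Jan 1, 2023. With p = 2023 - 1 = 2022: (p + p//4 - p//100 + p//400) mod 7 = (2022 + 505 - 20 + 5) mod 7 = 2512 mod 7 = 6 -> Sunday (Mon=0 ... Sun=6)
Day of year: 158; offset = 157
Weekday index = (6 + 157) mod 7 = 2 -> Wednesday
Weekend days: Saturday, Sunday

No


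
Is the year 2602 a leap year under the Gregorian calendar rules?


Gregorian leap year rule: divisible by 4, but not by 100, unless also by 400.
2602 is not divisible by 4 -> not a leap year

No


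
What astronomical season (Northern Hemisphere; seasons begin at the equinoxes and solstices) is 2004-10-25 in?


Date: October 25
Astronomical Autumn (approx.; exact equinox/solstice day varies by year): September 22 to December 20
October 25 falls within the Autumn window

Autumn


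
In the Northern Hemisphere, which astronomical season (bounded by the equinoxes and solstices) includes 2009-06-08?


Date: June 8
Astronomical Spring (approx.; exact equinox/solstice day varies by year): March 20 to June 20
June 8 falls within the Spring window

Spring


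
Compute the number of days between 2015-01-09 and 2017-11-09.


From 2015-01-09 to 2017-11-09
2015-01-09: day of year = 9
2017-11-09: days before November = 31 + 28 + 31 + 30 + 31 + 30 + 31 + 31 + 30 + 31 = 304 (2017 is not a leap year); day of year = 304 + 9 = 313
Rest of 2015: 365 - 9 = 356
Full years 2016 (366): 366
Total = 356 + 366 + 313 = 1035

1035 days


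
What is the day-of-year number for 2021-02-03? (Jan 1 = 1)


Date: February 3, 2021
Days in months 1 through 1: 31
Plus 3 days in February

Day of year: 34


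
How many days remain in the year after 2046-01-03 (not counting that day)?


Day of year: 3 of 365
Remaining = 365 - 3

362 days


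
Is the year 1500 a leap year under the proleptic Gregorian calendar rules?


Gregorian leap year rule: divisible by 4, but not by 100, unless also by 400.
1500 is divisible by 100 but not 400 -> not a leap year

No


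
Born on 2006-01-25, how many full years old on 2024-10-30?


Birth: 2006-01-25
Reference: 2024-10-30
Year difference: 2024 - 2006 = 18

18 years old


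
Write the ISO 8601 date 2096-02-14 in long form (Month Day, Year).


ISO 2096-02-14 parses as year=2096, month=02, day=14
Month 2 -> February

February 14, 2096


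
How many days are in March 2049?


March 2049

31 days


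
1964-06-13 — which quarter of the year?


Month: June (month 6)
Q1: Jan-Mar, Q2: Apr-Jun, Q3: Jul-Sep, Q4: Oct-Dec

Q2


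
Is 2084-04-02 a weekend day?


Anchor: Jan 1, 2084. With p = 2084 - 1 = 2083: (p + p//4 - p//100 + p//400) mod 7 = (2083 + 520 - 20 + 5) mod 7 = 2588 mod 7 = 5 -> Saturday (Mon=0 ... Sun=6)
Day of year: 93; offset = 92
Weekday index = (5 + 92) mod 7 = 6 -> Sunday
Weekend days: Saturday, Sunday

Yes


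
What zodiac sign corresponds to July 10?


Date: July 10
Conventional tropical zodiac dates: Cancer from June 21 onward; Leo starts July 23
July 10 falls within the Cancer range

Cancer


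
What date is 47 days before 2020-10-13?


Start: 2020-10-13, subtract 47 days
Back 13 days from October 13 reaches September 30, 2020 -> 34 left
September 2020 has 30 days -> back to August 31, 2020 -> 4 left
August 2020: 31 - 4 = 27 -> lands on August 27

Result: 2020-08-27


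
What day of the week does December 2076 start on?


Target: December 1, 2076
Anchor: Jan 1, 2076. With p = 2076 - 1 = 2075: (p + p//4 - p//100 + p//400) mod 7 = (2075 + 518 - 20 + 5) mod 7 = 2578 mod 7 = 2 -> Wednesday (Mon=0 ... Sun=6)
Days before December (Jan-Nov): 335 days
Weekday index = (2 + 335) mod 7 = 1

Tuesday


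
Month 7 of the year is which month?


Month 7 of 12

July


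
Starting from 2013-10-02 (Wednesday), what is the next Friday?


Current: Wednesday
Target: Friday
Days ahead: 2

Next Friday: 2013-10-04


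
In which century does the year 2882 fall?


Century = (year - 1) // 100 + 1
= (2882 - 1) // 100 + 1
= 2881 // 100 + 1
= 28 + 1

29th century


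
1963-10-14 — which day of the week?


Date: October 14, 1963
Anchor: Jan 1, 1963. With p = 1963 - 1 = 1962: (p + p//4 - p//100 + p//400) mod 7 = (1962 + 490 - 19 + 4) mod 7 = 2437 mod 7 = 1 -> Tuesday (Mon=0 ... Sun=6)
Days before October (Jan-Sep): 273; offset = 273 + 14 - 1 = 286
Weekday index = (1 + 286) mod 7 = 0

Day of the week: Monday


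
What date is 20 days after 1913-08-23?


Start: 1913-08-23, add 20 days
August 1913 has 31 days: 31 - 23 = 8 days to August 31 -> 12 left
September 1913: 12 <= 30 -> lands on September 12

Result: 1913-09-12


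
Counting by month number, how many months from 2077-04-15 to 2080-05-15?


From April 2077 to May 2080
3 years * 12 = 36 months, plus 1 month = 37

37 months


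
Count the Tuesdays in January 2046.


January 2046 has 31 days
Anchor: Jan 1, 2046. With p = 2046 - 1 = 2045: (p + p//4 - p//100 + p//400) mod 7 = (2045 + 511 - 20 + 5) mod 7 = 2541 mod 7 = 0 -> Monday (Mon=0 ... Sun=6)
January 1 is the anchor itself -> Monday
First Tuesday is January 2
Tuesdays: 2, 9, 16, 23, 30

5 Tuesdays


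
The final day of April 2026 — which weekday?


April 2026 has 30 days
Anchor: Jan 1, 2026. With p = 2026 - 1 = 2025: (p + p//4 - p//100 + p//400) mod 7 = (2025 + 506 - 20 + 5) mod 7 = 2516 mod 7 = 3 -> Thursday (Mon=0 ... Sun=6)
Days before April (Jan-Mar): 90; April 1 index = (3 + 90) mod 7 = 2 -> Wednesday
Last day offset: 30 - 1 = 29 days
Weekday index = (2 + 29) mod 7 = 3

Thursday, April 30


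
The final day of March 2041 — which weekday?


March 2041 has 31 days
Anchor: Jan 1, 2041. With p = 2041 - 1 = 2040: (p + p//4 - p//100 + p//400) mod 7 = (2040 + 510 - 20 + 5) mod 7 = 2535 mod 7 = 1 -> Tuesday (Mon=0 ... Sun=6)
Days before March (Jan-Feb): 59; March 1 index = (1 + 59) mod 7 = 4 -> Friday
Last day offset: 31 - 1 = 30 days
Weekday index = (4 + 30) mod 7 = 6

Sunday, March 31


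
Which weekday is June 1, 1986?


Target: June 1, 1986
Anchor: Jan 1, 1986. With p = 1986 - 1 = 1985: (p + p//4 - p//100 + p//400) mod 7 = (1985 + 496 - 19 + 4) mod 7 = 2466 mod 7 = 2 -> Wednesday (Mon=0 ... Sun=6)
Days before June (Jan-May): 151 days
Weekday index = (2 + 151) mod 7 = 6

Sunday


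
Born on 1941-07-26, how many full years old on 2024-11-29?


Birth: 1941-07-26
Reference: 2024-11-29
Year difference: 2024 - 1941 = 83

83 years old


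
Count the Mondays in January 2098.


January 2098 has 31 days
Anchor: Jan 1, 2098. With p = 2098 - 1 = 2097: (p + p//4 - p//100 + p//400) mod 7 = (2097 + 524 - 20 + 5) mod 7 = 2606 mod 7 = 2 -> Wednesday (Mon=0 ... Sun=6)
January 1 is the anchor itself -> Wednesday
First Monday is January 6
Mondays: 6, 13, 20, 27

4 Mondays


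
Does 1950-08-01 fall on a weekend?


Anchor: Jan 1, 1950. With p = 1950 - 1 = 1949: (p + p//4 - p//100 + p//400) mod 7 = (1949 + 487 - 19 + 4) mod 7 = 2421 mod 7 = 6 -> Sunday (Mon=0 ... Sun=6)
Day of year: 213; offset = 212
Weekday index = (6 + 212) mod 7 = 1 -> Tuesday
Weekend days: Saturday, Sunday

No


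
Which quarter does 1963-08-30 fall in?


Month: August (month 8)
Q1: Jan-Mar, Q2: Apr-Jun, Q3: Jul-Sep, Q4: Oct-Dec

Q3


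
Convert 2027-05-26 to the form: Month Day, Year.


ISO 2027-05-26 parses as year=2027, month=05, day=26
Month 5 -> May

May 26, 2027


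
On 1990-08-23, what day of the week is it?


Date: August 23, 1990
Anchor: Jan 1, 1990. With p = 1990 - 1 = 1989: (p + p//4 - p//100 + p//400) mod 7 = (1989 + 497 - 19 + 4) mod 7 = 2471 mod 7 = 0 -> Monday (Mon=0 ... Sun=6)
Days before August (Jan-Jul): 212; offset = 212 + 23 - 1 = 234
Weekday index = (0 + 234) mod 7 = 3

Day of the week: Thursday


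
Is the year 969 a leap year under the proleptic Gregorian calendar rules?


Gregorian leap year rule: divisible by 4, but not by 100, unless also by 400.
969 is not divisible by 4 -> not a leap year

No


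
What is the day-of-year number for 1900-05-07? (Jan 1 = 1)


Date: May 7, 1900
Days in months 1 through 4: 120
Plus 7 days in May

Day of year: 127


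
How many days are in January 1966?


January 1966

31 days


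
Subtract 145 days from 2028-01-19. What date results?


Start: 2028-01-19, subtract 145 days
Back 19 days from January 19 reaches December 31, 2027 -> 126 left
December 2027 has 31 days -> back to November 30, 2027 -> 95 left
November 2027 has 30 days -> back to October 31, 2027 -> 65 left
October 2027 has 31 days -> back to September 30, 2027 -> 34 left
September 2027 has 30 days -> back to August 31, 2027 -> 4 left
August 2027: 31 - 4 = 27 -> lands on August 27

Result: 2027-08-27


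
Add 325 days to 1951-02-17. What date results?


Start: 1951-02-17, add 325 days
February 1951 has 28 days: 28 - 17 = 11 days to February 28 -> 314 left
March 1951 has 31 days -> 283 left
April 1951 has 30 days -> 253 left
May 1951 has 31 days -> 222 left
June 1951 has 30 days -> 192 left
July 1951 has 31 days -> 161 left
August 1951 has 31 days -> 130 left
September 1951 has 30 days -> 100 left
October 1951 has 31 days -> 69 left
November 1951 has 30 days -> 39 left
December 1951 has 31 days -> 8 left
January 1952: 8 <= 31 -> lands on January 8

Result: 1952-01-08


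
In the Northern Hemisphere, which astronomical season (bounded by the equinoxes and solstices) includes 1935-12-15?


Date: December 15
Astronomical Autumn (approx.; exact equinox/solstice day varies by year): September 22 to December 20
December 15 falls within the Autumn window

Autumn


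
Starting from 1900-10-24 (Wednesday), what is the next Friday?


Current: Wednesday
Target: Friday
Days ahead: 2

Next Friday: 1900-10-26


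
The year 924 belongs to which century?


Century = (year - 1) // 100 + 1
= (924 - 1) // 100 + 1
= 923 // 100 + 1
= 9 + 1

10th century


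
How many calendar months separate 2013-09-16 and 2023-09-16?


From September 2013 to September 2023
10 years * 12 = 120 months = 120

120 months


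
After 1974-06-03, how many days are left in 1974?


Day of year: 154 of 365
Remaining = 365 - 154

211 days


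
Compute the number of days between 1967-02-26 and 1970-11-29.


From 1967-02-26 to 1970-11-29
1967-02-26: days before February = 31; day of year = 31 + 26 = 57
1970-11-29: days before November = 31 + 28 + 31 + 30 + 31 + 30 + 31 + 31 + 30 + 31 = 304 (1970 is not a leap year); day of year = 304 + 29 = 333
Rest of 1967: 365 - 57 = 308
Full years 1968 (366), 1969 (365): 731
Total = 308 + 731 + 333 = 1372

1372 days


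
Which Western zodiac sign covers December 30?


Date: December 30
Conventional tropical zodiac dates: Capricorn from December 22 onward; Aquarius starts January 20
December 30 falls within the Capricorn range

Capricorn


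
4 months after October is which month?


October is month 10
10 + 4 = 14; wrap: 14 - 12 = 2

February


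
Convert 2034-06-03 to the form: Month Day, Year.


ISO 2034-06-03 parses as year=2034, month=06, day=03
Month 6 -> June

June 3, 2034


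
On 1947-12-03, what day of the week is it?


Date: December 3, 1947
Anchor: Jan 1, 1947. With p = 1947 - 1 = 1946: (p + p//4 - p//100 + p//400) mod 7 = (1946 + 486 - 19 + 4) mod 7 = 2417 mod 7 = 2 -> Wednesday (Mon=0 ... Sun=6)
Days before December (Jan-Nov): 334; offset = 334 + 3 - 1 = 336
Weekday index = (2 + 336) mod 7 = 2

Day of the week: Wednesday


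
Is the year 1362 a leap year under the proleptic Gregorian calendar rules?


Gregorian leap year rule: divisible by 4, but not by 100, unless also by 400.
1362 is not divisible by 4 -> not a leap year

No


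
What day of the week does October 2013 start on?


Target: October 1, 2013
Anchor: Jan 1, 2013. With p = 2013 - 1 = 2012: (p + p//4 - p//100 + p//400) mod 7 = (2012 + 503 - 20 + 5) mod 7 = 2500 mod 7 = 1 -> Tuesday (Mon=0 ... Sun=6)
Days before October (Jan-Sep): 273 days
Weekday index = (1 + 273) mod 7 = 1

Tuesday


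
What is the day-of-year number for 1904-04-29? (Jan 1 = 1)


Date: April 29, 1904
Days in months 1 through 3: 91
Plus 29 days in April

Day of year: 120


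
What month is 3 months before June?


June is month 6
6 - 3 = 3

March


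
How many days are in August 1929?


August 1929

31 days


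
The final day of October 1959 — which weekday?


October 1959 has 31 days
Anchor: Jan 1, 1959. With p = 1959 - 1 = 1958: (p + p//4 - p//100 + p//400) mod 7 = (1958 + 489 - 19 + 4) mod 7 = 2432 mod 7 = 3 -> Thursday (Mon=0 ... Sun=6)
Days before October (Jan-Sep): 273; October 1 index = (3 + 273) mod 7 = 3 -> Thursday
Last day offset: 31 - 1 = 30 days
Weekday index = (3 + 30) mod 7 = 5

Saturday, October 31


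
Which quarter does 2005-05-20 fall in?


Month: May (month 5)
Q1: Jan-Mar, Q2: Apr-Jun, Q3: Jul-Sep, Q4: Oct-Dec

Q2


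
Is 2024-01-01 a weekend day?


Anchor: Jan 1, 2024. With p = 2024 - 1 = 2023: (p + p//4 - p//100 + p//400) mod 7 = (2023 + 505 - 20 + 5) mod 7 = 2513 mod 7 = 0 -> Monday (Mon=0 ... Sun=6)
Day of year: 1; offset = 0
Weekday index = (0 + 0) mod 7 = 0 -> Monday
Weekend days: Saturday, Sunday

No


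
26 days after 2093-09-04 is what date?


Start: 2093-09-04, add 26 days
September 2093 has 30 days; 4 + 26 = 30 stays within September

Result: 2093-09-30


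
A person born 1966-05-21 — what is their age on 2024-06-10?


Birth: 1966-05-21
Reference: 2024-06-10
Year difference: 2024 - 1966 = 58

58 years old


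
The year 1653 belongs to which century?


Century = (year - 1) // 100 + 1
= (1653 - 1) // 100 + 1
= 1652 // 100 + 1
= 16 + 1

17th century


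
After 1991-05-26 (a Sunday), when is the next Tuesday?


Current: Sunday
Target: Tuesday
Days ahead: 2

Next Tuesday: 1991-05-28


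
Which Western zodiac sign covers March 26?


Date: March 26
Conventional tropical zodiac dates: Aries from March 21 onward; Taurus starts April 20
March 26 falls within the Aries range

Aries


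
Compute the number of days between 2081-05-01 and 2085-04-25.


From 2081-05-01 to 2085-04-25
2081-05-01: days before May = 31 + 28 + 31 + 30 = 120 (2081 is not a leap year); day of year = 120 + 1 = 121
2085-04-25: days before April = 31 + 28 + 31 = 90 (2085 is not a leap year); day of year = 90 + 25 = 115
Rest of 2081: 365 - 121 = 244
Full years 2082 (365), 2083 (365), 2084 (366): 1096
Total = 244 + 1096 + 115 = 1455

1455 days


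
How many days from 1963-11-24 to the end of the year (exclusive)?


Day of year: 328 of 365
Remaining = 365 - 328

37 days


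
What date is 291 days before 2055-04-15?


Start: 2055-04-15, subtract 291 days
Back 15 days from April 15 reaches March 31, 2055 -> 276 left
March 2055 has 31 days -> back to February 28, 2055 -> 245 left
February 2055 has 28 days -> back to January 31, 2055 -> 217 left
January 2055 has 31 days -> back to December 31, 2054 -> 186 left
December 2054 has 31 days -> back to November 30, 2054 -> 155 left
November 2054 has 30 days -> back to October 31, 2054 -> 125 left
October 2054 has 31 days -> back to September 30, 2054 -> 94 left
September 2054 has 30 days -> back to August 31, 2054 -> 64 left
August 2054 has 31 days -> back to July 31, 2054 -> 33 left
July 2054 has 31 days -> back to June 30, 2054 -> 2 left
June 2054: 30 - 2 = 28 -> lands on June 28

Result: 2054-06-28


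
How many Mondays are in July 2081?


July 2081 has 31 days
Anchor: Jan 1, 2081. With p = 2081 - 1 = 2080: (p + p//4 - p//100 + p//400) mod 7 = (2080 + 520 - 20 + 5) mod 7 = 2585 mod 7 = 2 -> Wednesday (Mon=0 ... Sun=6)
Days before July (Jan-Jun): 181; July 1 index = (2 + 181) mod 7 = 1 -> Tuesday
First Monday is July 7
Mondays: 7, 14, 21, 28

4 Mondays


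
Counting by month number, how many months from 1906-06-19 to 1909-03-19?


From June 1906 to March 1909
3 years * 12 = 36 months, minus 3 months = 33

33 months


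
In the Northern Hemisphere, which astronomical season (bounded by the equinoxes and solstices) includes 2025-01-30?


Date: January 30
Astronomical Winter (approx.; exact equinox/solstice day varies by year): December 21 to March 19
January 30 falls within the Winter window

Winter


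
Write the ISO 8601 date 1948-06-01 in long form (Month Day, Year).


ISO 1948-06-01 parses as year=1948, month=06, day=01
Month 6 -> June

June 1, 1948


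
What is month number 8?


Month 8 of 12

August


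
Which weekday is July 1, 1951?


Target: July 1, 1951
Anchor: Jan 1, 1951. With p = 1951 - 1 = 1950: (p + p//4 - p//100 + p//400) mod 7 = (1950 + 487 - 19 + 4) mod 7 = 2422 mod 7 = 0 -> Monday (Mon=0 ... Sun=6)
Days before July (Jan-Jun): 181 days
Weekday index = (0 + 181) mod 7 = 6

Sunday


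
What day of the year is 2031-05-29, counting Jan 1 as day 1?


Date: May 29, 2031
Days in months 1 through 4: 120
Plus 29 days in May

Day of year: 149


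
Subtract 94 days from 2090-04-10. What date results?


Start: 2090-04-10, subtract 94 days
Back 10 days from April 10 reaches March 31, 2090 -> 84 left
March 2090 has 31 days -> back to February 28, 2090 -> 53 left
February 2090 has 28 days -> back to January 31, 2090 -> 25 left
January 2090: 31 - 25 = 6 -> lands on January 6

Result: 2090-01-06


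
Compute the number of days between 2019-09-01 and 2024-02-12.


From 2019-09-01 to 2024-02-12
2019-09-01: days before September = 31 + 28 + 31 + 30 + 31 + 30 + 31 + 31 = 243 (2019 is not a leap year); day of year = 243 + 1 = 244
2024-02-12: days before February = 31; day of year = 31 + 12 = 43
Rest of 2019: 365 - 244 = 121
Full years 2020 (366), 2021 (365), 2022 (365), 2023 (365): 1461
Total = 121 + 1461 + 43 = 1625

1625 days


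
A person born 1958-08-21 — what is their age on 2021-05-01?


Birth: 1958-08-21
Reference: 2021-05-01
Year difference: 2021 - 1958 = 63
Birthday not yet reached in 2021, subtract 1

62 years old


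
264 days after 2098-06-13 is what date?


Start: 2098-06-13, add 264 days
June 2098 has 30 days: 30 - 13 = 17 days to June 30 -> 247 left
July 2098 has 31 days -> 216 left
August 2098 has 31 days -> 185 left
September 2098 has 30 days -> 155 left
October 2098 has 31 days -> 124 left
November 2098 has 30 days -> 94 left
December 2098 has 31 days -> 63 left
January 2099 has 31 days -> 32 left
February 2099 has 28 days -> 4 left
March 2099: 4 <= 31 -> lands on March 4

Result: 2099-03-04


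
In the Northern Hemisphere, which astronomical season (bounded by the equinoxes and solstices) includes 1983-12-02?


Date: December 2
Astronomical Autumn (approx.; exact equinox/solstice day varies by year): September 22 to December 20
December 2 falls within the Autumn window

Autumn


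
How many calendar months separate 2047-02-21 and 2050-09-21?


From February 2047 to September 2050
3 years * 12 = 36 months, plus 7 months = 43

43 months


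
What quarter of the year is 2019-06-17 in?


Month: June (month 6)
Q1: Jan-Mar, Q2: Apr-Jun, Q3: Jul-Sep, Q4: Oct-Dec

Q2


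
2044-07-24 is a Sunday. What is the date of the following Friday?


Current: Sunday
Target: Friday
Days ahead: 5

Next Friday: 2044-07-29


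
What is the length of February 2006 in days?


February 2006 (leap year: no)

28 days


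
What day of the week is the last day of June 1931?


June 1931 has 30 days
Anchor: Jan 1, 1931. With p = 1931 - 1 = 1930: (p + p//4 - p//100 + p//400) mod 7 = (1930 + 482 - 19 + 4) mod 7 = 2397 mod 7 = 3 -> Thursday (Mon=0 ... Sun=6)
Days before June (Jan-May): 151; June 1 index = (3 + 151) mod 7 = 0 -> Monday
Last day offset: 30 - 1 = 29 days
Weekday index = (0 + 29) mod 7 = 1

Tuesday, June 30


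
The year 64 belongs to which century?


Century = (year - 1) // 100 + 1
= (64 - 1) // 100 + 1
= 63 // 100 + 1
= 0 + 1

1st century


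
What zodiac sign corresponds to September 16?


Date: September 16
Conventional tropical zodiac dates: Virgo from August 23 onward; Libra starts September 23
September 16 falls within the Virgo range

Virgo


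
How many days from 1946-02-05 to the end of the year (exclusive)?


Day of year: 36 of 365
Remaining = 365 - 36

329 days


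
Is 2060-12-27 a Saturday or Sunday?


Anchor: Jan 1, 2060. With p = 2060 - 1 = 2059: (p + p//4 - p//100 + p//400) mod 7 = (2059 + 514 - 20 + 5) mod 7 = 2558 mod 7 = 3 -> Thursday (Mon=0 ... Sun=6)
Day of year: 362; offset = 361
Weekday index = (3 + 361) mod 7 = 0 -> Monday
Weekend days: Saturday, Sunday

No


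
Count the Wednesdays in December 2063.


December 2063 has 31 days
Anchor: Jan 1, 2063. With p = 2063 - 1 = 2062: (p + p//4 - p//100 + p//400) mod 7 = (2062 + 515 - 20 + 5) mod 7 = 2562 mod 7 = 0 -> Monday (Mon=0 ... Sun=6)
Days before December (Jan-Nov): 334; December 1 index = (0 + 334) mod 7 = 5 -> Saturday
First Wednesday is December 5
Wednesdays: 5, 12, 19, 26

4 Wednesdays


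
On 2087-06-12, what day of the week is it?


Date: June 12, 2087
Anchor: Jan 1, 2087. With p = 2087 - 1 = 2086: (p + p//4 - p//100 + p//400) mod 7 = (2086 + 521 - 20 + 5) mod 7 = 2592 mod 7 = 2 -> Wednesday (Mon=0 ... Sun=6)
Days before June (Jan-May): 151; offset = 151 + 12 - 1 = 162
Weekday index = (2 + 162) mod 7 = 3

Day of the week: Thursday


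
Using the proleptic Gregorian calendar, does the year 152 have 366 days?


Gregorian leap year rule: divisible by 4, but not by 100, unless also by 400.
152 is divisible by 4 but not 100 -> leap year

Yes


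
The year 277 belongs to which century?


Century = (year - 1) // 100 + 1
= (277 - 1) // 100 + 1
= 276 // 100 + 1
= 2 + 1

3rd century


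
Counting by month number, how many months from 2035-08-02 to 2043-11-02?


From August 2035 to November 2043
8 years * 12 = 96 months, plus 3 months = 99

99 months


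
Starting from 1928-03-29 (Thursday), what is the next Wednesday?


Current: Thursday
Target: Wednesday
Days ahead: 6

Next Wednesday: 1928-04-04


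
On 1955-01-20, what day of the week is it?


Date: January 20, 1955
Anchor: Jan 1, 1955. With p = 1955 - 1 = 1954: (p + p//4 - p//100 + p//400) mod 7 = (1954 + 488 - 19 + 4) mod 7 = 2427 mod 7 = 5 -> Saturday (Mon=0 ... Sun=6)
Days into year = 20 - 1 = 19
Weekday index = (5 + 19) mod 7 = 3

Day of the week: Thursday


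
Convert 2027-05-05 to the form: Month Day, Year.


ISO 2027-05-05 parses as year=2027, month=05, day=05
Month 5 -> May

May 5, 2027


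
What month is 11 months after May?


May is month 5
5 + 11 = 16; wrap: 16 - 12 = 4

April


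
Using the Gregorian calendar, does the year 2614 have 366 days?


Gregorian leap year rule: divisible by 4, but not by 100, unless also by 400.
2614 is not divisible by 4 -> not a leap year

No


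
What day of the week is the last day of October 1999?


October 1999 has 31 days
Anchor: Jan 1, 1999. With p = 1999 - 1 = 1998: (p + p//4 - p//100 + p//400) mod 7 = (1998 + 499 - 19 + 4) mod 7 = 2482 mod 7 = 4 -> Friday (Mon=0 ... Sun=6)
Days before October (Jan-Sep): 273; October 1 index = (4 + 273) mod 7 = 4 -> Friday
Last day offset: 31 - 1 = 30 days
Weekday index = (4 + 30) mod 7 = 6

Sunday, October 31


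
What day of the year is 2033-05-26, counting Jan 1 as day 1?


Date: May 26, 2033
Days in months 1 through 4: 120
Plus 26 days in May

Day of year: 146


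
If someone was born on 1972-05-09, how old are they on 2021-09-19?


Birth: 1972-05-09
Reference: 2021-09-19
Year difference: 2021 - 1972 = 49

49 years old


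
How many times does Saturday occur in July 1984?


July 1984 has 31 days
Anchor: Jan 1, 1984. With p = 1984 - 1 = 1983: (p + p//4 - p//100 + p//400) mod 7 = (1983 + 495 - 19 + 4) mod 7 = 2463 mod 7 = 6 -> Sunday (Mon=0 ... Sun=6)
Days before July (Jan-Jun): 182; July 1 index = (6 + 182) mod 7 = 6 -> Sunday
First Saturday is July 7
Saturdays: 7, 14, 21, 28

4 Saturdays


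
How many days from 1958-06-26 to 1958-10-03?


From 1958-06-26 to 1958-10-03
1958-06-26: days before June = 31 + 28 + 31 + 30 + 31 = 151 (1958 is not a leap year); day of year = 151 + 26 = 177
1958-10-03: days before October = 31 + 28 + 31 + 30 + 31 + 30 + 31 + 31 + 30 = 273 (1958 is not a leap year); day of year = 273 + 3 = 276
Same year: 276 - 177 = 99

99 days
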